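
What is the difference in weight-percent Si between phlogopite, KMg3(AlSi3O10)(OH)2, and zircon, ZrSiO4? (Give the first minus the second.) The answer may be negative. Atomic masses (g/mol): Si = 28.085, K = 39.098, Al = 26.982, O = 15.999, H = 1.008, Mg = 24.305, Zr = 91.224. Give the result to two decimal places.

First mineral: 84.255 g Si in 417.254 g formula = 20.19 wt% Si.
Second mineral: 28.085 g Si in 183.305 g formula = 15.32 wt% Si.
20.19% − 15.32% gives a difference of 4.87 percentage points.

4.87 percentage points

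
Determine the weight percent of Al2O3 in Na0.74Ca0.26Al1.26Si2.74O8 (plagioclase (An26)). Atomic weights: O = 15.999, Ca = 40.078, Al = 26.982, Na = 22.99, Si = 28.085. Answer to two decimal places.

24.11 wt%

Molar mass of Na0.74Ca0.26Al1.26Si2.74O8 = 0.74*22.99 + 0.26*40.078 + 1.26*26.982 + 2.74*28.085 + 8*15.999 = 266.375 g/mol.
Each formula unit contains 1.26 Al, equivalent to 1.26/2 = 0.6300 mol Al2O3.
M(Al2O3) = 2×26.982 + 3×15.999 = 101.961 g/mol.
Mass of Al2O3 per formula unit = 0.6300 × 101.961 = 64.235 g.
Al2O3 wt% = 64.235 / 266.375 × 100 = 24.11%.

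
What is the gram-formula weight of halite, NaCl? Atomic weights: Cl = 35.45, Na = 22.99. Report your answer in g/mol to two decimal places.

58.44 g/mol

M = 1*22.99 + 1*35.45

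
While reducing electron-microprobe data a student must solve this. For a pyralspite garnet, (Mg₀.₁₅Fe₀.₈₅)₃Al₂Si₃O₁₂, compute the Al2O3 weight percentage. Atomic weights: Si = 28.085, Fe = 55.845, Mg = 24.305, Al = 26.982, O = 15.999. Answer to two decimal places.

M((Mg₀.₁₅Fe₀.₈₅)₃Al₂Si₃O₁₂) = 483.549 g/mol; M(Al2O3) = 101.961 g/mol.
Moles Al2O3 per formula unit = 2 Al ÷ 2 = 1.0000.
Al2O3 fraction = (1.0000 × 101.961) / 483.549 = 101.961/483.549 = 0.2109.

21.09 wt%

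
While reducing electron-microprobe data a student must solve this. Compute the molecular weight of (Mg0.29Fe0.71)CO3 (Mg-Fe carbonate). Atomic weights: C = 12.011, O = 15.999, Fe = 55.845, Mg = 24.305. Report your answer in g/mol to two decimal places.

106.71 g/mol

The formula mass is the sum 0.29×24.305 + 0.71×55.845 + 1×12.011 + 3×15.999.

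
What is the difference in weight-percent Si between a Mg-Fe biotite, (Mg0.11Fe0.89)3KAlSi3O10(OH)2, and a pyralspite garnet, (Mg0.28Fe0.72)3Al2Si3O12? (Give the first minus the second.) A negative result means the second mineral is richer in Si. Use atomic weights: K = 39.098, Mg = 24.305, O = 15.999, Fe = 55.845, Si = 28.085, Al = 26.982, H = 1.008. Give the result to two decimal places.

First mineral: 84.255 g Si in 501.466 g formula = 16.80 wt% Si.
Second mineral: 84.255 g Si in 471.248 g formula = 17.88 wt% Si.
16.80% − 17.88% gives a difference of -1.08 percentage points.

-1.08 percentage points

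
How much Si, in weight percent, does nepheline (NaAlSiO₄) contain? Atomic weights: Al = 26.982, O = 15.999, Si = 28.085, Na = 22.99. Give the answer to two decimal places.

19.77 weight percent

Formula mass = 1×22.99 + 1×26.982 + 1×28.085 + 4×15.999 = 142.053 g/mol, of which 28.085 g is Si.
So Si makes up 28.085/142.053 = 0.1977 of the mass, i.e. 19.77%.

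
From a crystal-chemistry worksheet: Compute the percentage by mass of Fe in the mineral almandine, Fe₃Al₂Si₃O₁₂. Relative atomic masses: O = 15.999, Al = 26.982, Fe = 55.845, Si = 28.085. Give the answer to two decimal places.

Formula mass = 3·55.845 + 2·26.982 + 3·28.085 + 12·15.999 = 497.742 g/mol, of which 167.535 g is Fe.
So Fe makes up 167.535/497.742 = 0.3366 of the mass, i.e. 33.66%.

33.66 mass %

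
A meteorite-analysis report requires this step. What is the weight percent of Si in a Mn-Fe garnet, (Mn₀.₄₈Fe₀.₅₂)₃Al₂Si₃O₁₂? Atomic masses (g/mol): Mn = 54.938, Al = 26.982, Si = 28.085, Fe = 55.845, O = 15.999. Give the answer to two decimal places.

16.97 weight percent

M((Mn₀.₄₈Fe₀.₅₂)₃Al₂Si₃O₁₂) = 496.436 g/mol.
Si contributes 3 × 28.085 = 84.255 g per mole.
84.255/496.436 = 0.1697 → 16.97%.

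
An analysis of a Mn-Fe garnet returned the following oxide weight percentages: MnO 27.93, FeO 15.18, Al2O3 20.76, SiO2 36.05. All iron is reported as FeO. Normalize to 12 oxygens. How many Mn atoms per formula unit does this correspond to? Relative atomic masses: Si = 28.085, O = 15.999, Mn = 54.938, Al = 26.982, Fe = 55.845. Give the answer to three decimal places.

27.93 wt% MnO ÷ 70.937 g/mol = 0.39373 mol, giving 0.39373 Mn and 0.39373 O.
15.18 wt% FeO ÷ 71.844 g/mol = 0.21129 mol, giving 0.21129 Fe and 0.21129 O.
20.76 wt% Al2O3 ÷ 101.961 g/mol = 0.20361 mol, giving 0.40722 Al and 0.61083 O.
36.05 wt% SiO2 ÷ 60.083 g/mol = 0.60000 mol, giving 0.60000 Si and 1.20000 O.
Oxygen sums to 2.41585; scaling by 12/2.41585 = 4.96720 puts the formula on 12 O.
Mn: 0.39373 × 4.96720 = 1.956 atoms per formula unit.

1.956 Mn apfu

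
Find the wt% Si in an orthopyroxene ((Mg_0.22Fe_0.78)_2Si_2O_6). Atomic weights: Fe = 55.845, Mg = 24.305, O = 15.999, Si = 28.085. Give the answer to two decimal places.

22.47 weight percent

M((Mg_0.22Fe_0.78)_2Si_2O_6) = 249.976 g/mol.
Si contributes 2 × 28.085 = 56.170 g per mole.
56.170/249.976 = 0.2247 → 22.47%.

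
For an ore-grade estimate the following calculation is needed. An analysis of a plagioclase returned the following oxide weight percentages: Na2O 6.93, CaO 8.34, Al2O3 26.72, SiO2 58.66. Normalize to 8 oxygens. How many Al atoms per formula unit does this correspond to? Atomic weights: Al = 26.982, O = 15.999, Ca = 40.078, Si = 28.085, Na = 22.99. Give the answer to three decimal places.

1.398 Al apfu

Na2O (M=61.979): mol = 0.11181; Na = 0.22362, O = 0.11181.
CaO (M=56.077): mol = 0.14872; Ca = 0.14872, O = 0.14872.
Al2O3 (M=101.961): mol = 0.26206; Al = 0.52412, O = 0.78618.
SiO2 (M=60.083): mol = 0.97632; Si = 0.97632, O = 1.95264.
ΣO = 2.99935; factor = 8/ΣO = 2.66724.
Al apfu = 0.52412 × 2.66724 = 1.398.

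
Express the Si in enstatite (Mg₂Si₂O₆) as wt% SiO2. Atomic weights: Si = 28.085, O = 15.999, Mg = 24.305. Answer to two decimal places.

Molar mass of Mg₂Si₂O₆ = 2*24.305 + 2*28.085 + 6*15.999 = 200.774 g/mol.
Each formula unit contains 2 Si, equivalent to 2/1 = 2.0000 mol SiO2.
M(SiO2) = 1×28.085 + 2×15.999 = 60.083 g/mol.
Mass of SiO2 per formula unit = 2.0000 × 60.083 = 120.166 g.
SiO2 wt% = 120.166 / 200.774 × 100 = 59.85%.

59.85 wt%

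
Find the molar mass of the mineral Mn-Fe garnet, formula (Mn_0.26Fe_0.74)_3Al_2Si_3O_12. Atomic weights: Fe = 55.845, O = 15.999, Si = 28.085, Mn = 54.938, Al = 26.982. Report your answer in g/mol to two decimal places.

497.03 g/mol

Mn: 0.78 × 54.938 = 42.8516
Fe: 2.22 × 55.845 = 123.9759
Al: 2 × 26.982 = 53.9640
Si: 3 × 28.085 = 84.2550
O: 12 × 15.999 = 191.9880
Summing the contributions gives the formula mass.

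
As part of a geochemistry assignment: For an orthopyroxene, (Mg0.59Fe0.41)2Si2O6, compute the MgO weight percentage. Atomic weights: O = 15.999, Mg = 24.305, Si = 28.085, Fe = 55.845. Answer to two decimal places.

M((Mg0.59Fe0.41)2Si2O6) = 226.637 g/mol; M(MgO) = 40.304 g/mol.
Moles MgO per formula unit = 1.18 Mg ÷ 1 = 1.1800.
MgO fraction = (1.1800 × 40.304) / 226.637 = 47.559/226.637 = 0.2098.

20.98 wt%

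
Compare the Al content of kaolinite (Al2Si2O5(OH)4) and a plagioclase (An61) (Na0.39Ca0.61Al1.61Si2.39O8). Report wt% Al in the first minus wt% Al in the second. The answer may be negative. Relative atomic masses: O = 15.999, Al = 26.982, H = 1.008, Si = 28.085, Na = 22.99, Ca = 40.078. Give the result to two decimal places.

First mineral: 53.964 g Al in 258.157 g formula = 20.90 wt% Al.
Second mineral: 43.441 g Al in 271.970 g formula = 15.97 wt% Al.
20.90% − 15.97% gives a difference of 4.93 percentage points.

4.93 percentage points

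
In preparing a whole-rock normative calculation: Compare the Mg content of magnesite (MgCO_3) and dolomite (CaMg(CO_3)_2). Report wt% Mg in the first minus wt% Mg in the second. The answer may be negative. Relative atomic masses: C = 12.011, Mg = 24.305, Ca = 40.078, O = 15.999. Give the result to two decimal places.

15.65 percentage points

M(MgCO_3) = 84.313 g/mol, so wt% Mg = 24.305/84.313 × 100 = 28.83%.
M(CaMg(CO_3)_2) = 184.399 g/mol, so wt% Mg = 24.305/184.399 × 100 = 13.18%.
28.83 − 13.18 = 15.65 pp.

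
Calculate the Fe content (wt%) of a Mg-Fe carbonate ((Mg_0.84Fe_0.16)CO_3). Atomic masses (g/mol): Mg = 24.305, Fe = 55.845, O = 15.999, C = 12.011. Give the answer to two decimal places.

10.00 wt%

Formula mass = 0.84·24.305 + 0.16·55.845 + 1·12.011 + 3·15.999 = 89.359 g/mol, of which 8.935 g is Fe.
So Fe makes up 8.935/89.359 = 0.1000 of the mass, i.e. 10.00%.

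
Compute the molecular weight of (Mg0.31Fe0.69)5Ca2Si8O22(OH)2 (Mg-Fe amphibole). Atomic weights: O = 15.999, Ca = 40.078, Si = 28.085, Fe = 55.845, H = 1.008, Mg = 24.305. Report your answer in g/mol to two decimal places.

921.17 g/mol

M = 1.55*24.305 + 3.45*55.845 + 2*40.078 + 8*28.085 + 24*15.999 + 2*1.008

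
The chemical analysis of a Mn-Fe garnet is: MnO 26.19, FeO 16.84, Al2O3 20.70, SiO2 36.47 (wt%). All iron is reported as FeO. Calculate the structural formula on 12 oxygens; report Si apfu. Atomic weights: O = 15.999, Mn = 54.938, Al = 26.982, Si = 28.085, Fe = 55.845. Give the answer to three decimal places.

3.002 Si apfu

MnO (M=70.937): mol = 0.36920; Mn = 0.36920, O = 0.36920.
FeO (M=71.844): mol = 0.23440; Fe = 0.23440, O = 0.23440.
Al2O3 (M=101.961): mol = 0.20302; Al = 0.40604, O = 0.60906.
SiO2 (M=60.083): mol = 0.60699; Si = 0.60699, O = 1.21398.
ΣO = 2.42664; factor = 12/ΣO = 4.94511.
Si apfu = 0.60699 × 4.94511 = 3.002.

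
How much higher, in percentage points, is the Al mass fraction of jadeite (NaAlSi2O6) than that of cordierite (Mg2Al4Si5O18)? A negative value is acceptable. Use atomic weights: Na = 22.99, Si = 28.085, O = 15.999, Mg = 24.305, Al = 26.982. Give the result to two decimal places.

First mineral: 26.982 g Al in 202.136 g formula = 13.35 wt% Al.
Second mineral: 107.928 g Al in 584.945 g formula = 18.45 wt% Al.
13.35% − 18.45% gives a difference of -5.10 percentage points.

-5.10 percentage points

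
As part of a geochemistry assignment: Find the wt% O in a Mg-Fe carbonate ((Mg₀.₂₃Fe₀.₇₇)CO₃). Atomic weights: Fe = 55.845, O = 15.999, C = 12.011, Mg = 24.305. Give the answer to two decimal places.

44.20 weight percent

Formula mass = 0.23·24.305 + 0.77·55.845 + 1·12.011 + 3·15.999 = 108.599 g/mol, of which 47.997 g is O.
So O makes up 47.997/108.599 = 0.4420 of the mass, i.e. 44.20%.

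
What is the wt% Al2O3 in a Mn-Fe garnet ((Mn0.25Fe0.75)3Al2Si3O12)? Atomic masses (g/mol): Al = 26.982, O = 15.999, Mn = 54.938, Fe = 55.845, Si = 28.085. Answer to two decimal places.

20.51 wt%

Molar mass of (Mn0.25Fe0.75)3Al2Si3O12 = 0.75*54.938 + 2.25*55.845 + 2*26.982 + 3*28.085 + 12*15.999 = 497.062 g/mol.
Each formula unit contains 2 Al, equivalent to 2/2 = 1.0000 mol Al2O3.
M(Al2O3) = 2×26.982 + 3×15.999 = 101.961 g/mol.
Mass of Al2O3 per formula unit = 1.0000 × 101.961 = 101.961 g.
Al2O3 wt% = 101.961 / 497.062 × 100 = 20.51%.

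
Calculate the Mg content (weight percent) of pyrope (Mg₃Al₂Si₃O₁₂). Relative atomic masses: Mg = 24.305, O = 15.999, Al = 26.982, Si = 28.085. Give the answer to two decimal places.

Molar mass of Mg₃Al₂Si₃O₁₂: 3*24.305 + 2*26.982 + 3*28.085 + 12*15.999 = 403.122 g/mol.
Mass of Mg per formula unit: 3 × 24.305 = 72.915 g.
Weight fraction Mg = 72.915 / 403.122 = 0.1809.

18.09 weight percent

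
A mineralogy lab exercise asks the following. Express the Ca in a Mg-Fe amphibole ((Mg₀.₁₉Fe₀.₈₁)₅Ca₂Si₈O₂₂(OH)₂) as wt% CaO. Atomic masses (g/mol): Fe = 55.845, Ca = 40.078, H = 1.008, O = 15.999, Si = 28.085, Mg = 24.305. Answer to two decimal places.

Molar mass of (Mg₀.₁₉Fe₀.₈₁)₅Ca₂Si₈O₂₂(OH)₂ = 0.95×24.305 + 4.05×55.845 + 2×40.078 + 8×28.085 + 24×15.999 + 2×1.008 = 940.090 g/mol.
Each formula unit contains 2 Ca, equivalent to 2/1 = 2.0000 mol CaO.
M(CaO) = 1×40.078 + 1×15.999 = 56.077 g/mol.
Mass of CaO per formula unit = 2.0000 × 56.077 = 112.154 g.
CaO wt% = 112.154 / 940.090 × 100 = 11.93%.

11.93 wt%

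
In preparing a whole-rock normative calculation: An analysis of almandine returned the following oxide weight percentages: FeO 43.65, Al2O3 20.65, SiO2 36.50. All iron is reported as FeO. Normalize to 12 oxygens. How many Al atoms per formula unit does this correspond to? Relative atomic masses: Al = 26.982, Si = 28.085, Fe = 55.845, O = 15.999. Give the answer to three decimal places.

2.000 Al apfu

FeO: 43.65/71.844 = 0.60757 mol → 0.60757 mol Fe, 0.60757 mol O.
Al2O3: 20.65/101.961 = 0.20253 mol → 0.40506 mol Al, 0.60759 mol O.
SiO2: 36.50/60.083 = 0.60749 mol → 0.60749 mol Si, 1.21498 mol O.
Total oxygen = 2.43014 mol. Normalization factor = 12/2.43014 = 4.93799.
Al per 12 O = 0.40506 × 4.93799 = 2.000.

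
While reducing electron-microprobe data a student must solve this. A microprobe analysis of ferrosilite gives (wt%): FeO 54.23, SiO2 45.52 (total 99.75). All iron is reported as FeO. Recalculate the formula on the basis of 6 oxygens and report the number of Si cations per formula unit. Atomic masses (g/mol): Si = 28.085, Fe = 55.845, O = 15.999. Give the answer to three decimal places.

2.002 Si apfu

FeO: 54.23/71.844 = 0.75483 mol → 0.75483 mol Fe, 0.75483 mol O.
SiO2: 45.52/60.083 = 0.75762 mol → 0.75762 mol Si, 1.51524 mol O.
Total oxygen = 2.27007 mol. Normalization factor = 6/2.27007 = 2.64309.
Si per 6 O = 0.75762 × 2.64309 = 2.002.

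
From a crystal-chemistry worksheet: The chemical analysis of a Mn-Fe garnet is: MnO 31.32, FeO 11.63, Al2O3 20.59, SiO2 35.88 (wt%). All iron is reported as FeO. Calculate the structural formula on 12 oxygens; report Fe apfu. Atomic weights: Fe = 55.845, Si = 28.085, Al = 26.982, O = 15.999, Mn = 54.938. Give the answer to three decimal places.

31.32 wt% MnO ÷ 70.937 g/mol = 0.44152 mol, giving 0.44152 Mn and 0.44152 O.
11.63 wt% FeO ÷ 71.844 g/mol = 0.16188 mol, giving 0.16188 Fe and 0.16188 O.
20.59 wt% Al2O3 ÷ 101.961 g/mol = 0.20194 mol, giving 0.40388 Al and 0.60582 O.
35.88 wt% SiO2 ÷ 60.083 g/mol = 0.59717 mol, giving 0.59717 Si and 1.19434 O.
Oxygen sums to 2.40356; scaling by 12/2.40356 = 4.99259 puts the formula on 12 O.
Fe: 0.16188 × 4.99259 = 0.808 atoms per formula unit.

0.808 Fe apfu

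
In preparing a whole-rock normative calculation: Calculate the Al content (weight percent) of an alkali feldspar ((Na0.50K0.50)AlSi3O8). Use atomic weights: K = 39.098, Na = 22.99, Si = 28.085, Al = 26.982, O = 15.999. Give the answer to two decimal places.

Molar mass of (Na0.50K0.50)AlSi3O8: 0.50×22.99 + 0.50×39.098 + 1×26.982 + 3×28.085 + 8×15.999 = 270.273 g/mol.
Mass of Al per formula unit: 1 × 26.982 = 26.982 g.
Weight fraction Al = 26.982 / 270.273 = 0.0998.

9.98 weight percent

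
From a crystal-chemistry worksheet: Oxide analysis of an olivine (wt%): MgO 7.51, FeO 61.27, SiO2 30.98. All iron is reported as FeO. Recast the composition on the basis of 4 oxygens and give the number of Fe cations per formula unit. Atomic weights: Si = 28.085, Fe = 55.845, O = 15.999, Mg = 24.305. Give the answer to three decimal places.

1.648 Fe apfu

7.51 wt% MgO ÷ 40.304 g/mol = 0.18633 mol, giving 0.18633 Mg and 0.18633 O.
61.27 wt% FeO ÷ 71.844 g/mol = 0.85282 mol, giving 0.85282 Fe and 0.85282 O.
30.98 wt% SiO2 ÷ 60.083 g/mol = 0.51562 mol, giving 0.51562 Si and 1.03124 O.
Oxygen sums to 2.07039; scaling by 4/2.07039 = 1.93200 puts the formula on 4 O.
Fe: 0.85282 × 1.93200 = 1.648 atoms per formula unit.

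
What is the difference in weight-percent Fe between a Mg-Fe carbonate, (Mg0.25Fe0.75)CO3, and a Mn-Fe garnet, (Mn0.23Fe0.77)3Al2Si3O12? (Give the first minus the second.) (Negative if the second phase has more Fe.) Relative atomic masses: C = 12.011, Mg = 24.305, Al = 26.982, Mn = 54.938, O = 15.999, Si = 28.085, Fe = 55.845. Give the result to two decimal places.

12.84 percentage points

First mineral: 41.884 g Fe in 107.968 g formula = 38.79 wt% Fe.
Second mineral: 129.002 g Fe in 497.116 g formula = 25.95 wt% Fe.
38.79% − 25.95% gives a difference of 12.84 percentage points.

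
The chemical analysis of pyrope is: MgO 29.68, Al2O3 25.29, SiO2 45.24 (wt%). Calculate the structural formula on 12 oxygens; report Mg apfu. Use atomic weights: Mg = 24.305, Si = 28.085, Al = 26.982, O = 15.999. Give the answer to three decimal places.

29.68 wt% MgO ÷ 40.304 g/mol = 0.73640 mol, giving 0.73640 Mg and 0.73640 O.
25.29 wt% Al2O3 ÷ 101.961 g/mol = 0.24804 mol, giving 0.49608 Al and 0.74412 O.
45.24 wt% SiO2 ÷ 60.083 g/mol = 0.75296 mol, giving 0.75296 Si and 1.50592 O.
Oxygen sums to 2.98644; scaling by 12/2.98644 = 4.01816 puts the formula on 12 O.
Mg: 0.73640 × 4.01816 = 2.959 atoms per formula unit.

2.959 Mg apfu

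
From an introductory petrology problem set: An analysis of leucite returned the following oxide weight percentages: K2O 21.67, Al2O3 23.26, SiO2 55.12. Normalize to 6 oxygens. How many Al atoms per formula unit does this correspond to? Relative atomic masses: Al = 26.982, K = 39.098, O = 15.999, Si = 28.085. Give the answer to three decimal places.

0.996 Al apfu

K2O: 21.67/94.195 = 0.23005 mol → 0.46010 mol K, 0.23005 mol O.
Al2O3: 23.26/101.961 = 0.22813 mol → 0.45626 mol Al, 0.68439 mol O.
SiO2: 55.12/60.083 = 0.91740 mol → 0.91740 mol Si, 1.83480 mol O.
Total oxygen = 2.74924 mol. Normalization factor = 6/2.74924 = 2.18242.
Al per 6 O = 0.45626 × 2.18242 = 0.996.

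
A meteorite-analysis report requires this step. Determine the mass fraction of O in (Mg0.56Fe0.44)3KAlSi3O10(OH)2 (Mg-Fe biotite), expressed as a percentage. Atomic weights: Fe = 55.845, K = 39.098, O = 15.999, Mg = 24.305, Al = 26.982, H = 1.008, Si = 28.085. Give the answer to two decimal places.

41.84 weight percent

Molar mass of (Mg0.56Fe0.44)3KAlSi3O10(OH)2: 1.68·24.305 + 1.32·55.845 + 1·39.098 + 1·26.982 + 3·28.085 + 12·15.999 + 2·1.008 = 458.887 g/mol.
Mass of O per formula unit: 12 × 15.999 = 191.988 g.
Weight fraction O = 191.988 / 458.887 = 0.4184.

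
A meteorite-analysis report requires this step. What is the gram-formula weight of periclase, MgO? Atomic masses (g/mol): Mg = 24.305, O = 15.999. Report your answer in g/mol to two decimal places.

40.30 g/mol

Mg: 1 × 24.305 = 24.3050
O: 1 × 15.999 = 15.9990
Summing the contributions gives the formula mass.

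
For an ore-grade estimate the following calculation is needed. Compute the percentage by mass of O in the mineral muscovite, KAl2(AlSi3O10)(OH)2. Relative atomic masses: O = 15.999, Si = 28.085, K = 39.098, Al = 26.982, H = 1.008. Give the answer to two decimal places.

Molar mass of KAl2(AlSi3O10)(OH)2: 1*39.098 + 3*26.982 + 3*28.085 + 12*15.999 + 2*1.008 = 398.303 g/mol.
Mass of O per formula unit: 12 × 15.999 = 191.988 g.
Weight fraction O = 191.988 / 398.303 = 0.4820.

48.20 weight percent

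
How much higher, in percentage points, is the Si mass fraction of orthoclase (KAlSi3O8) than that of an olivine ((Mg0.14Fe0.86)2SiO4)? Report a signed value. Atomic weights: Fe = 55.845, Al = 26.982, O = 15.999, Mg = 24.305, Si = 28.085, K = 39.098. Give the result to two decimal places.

15.86 percentage points

Si in KAlSi3O8: molar mass 278.327 g/mol; 3×28.085 = 84.255 g → 30.27 wt%.
Si in (Mg0.14Fe0.86)2SiO4: molar mass 194.940 g/mol; 1×28.085 = 28.085 g → 14.41 wt%.
Difference = 30.27 − 14.41 = 15.86 percentage points.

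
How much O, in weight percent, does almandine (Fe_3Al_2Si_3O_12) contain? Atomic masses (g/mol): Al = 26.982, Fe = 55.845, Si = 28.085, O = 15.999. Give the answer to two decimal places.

38.57 weight percent

M(Fe_3Al_2Si_3O_12) = 497.742 g/mol.
O contributes 12 × 15.999 = 191.988 g per mole.
191.988/497.742 = 0.3857 → 38.57%.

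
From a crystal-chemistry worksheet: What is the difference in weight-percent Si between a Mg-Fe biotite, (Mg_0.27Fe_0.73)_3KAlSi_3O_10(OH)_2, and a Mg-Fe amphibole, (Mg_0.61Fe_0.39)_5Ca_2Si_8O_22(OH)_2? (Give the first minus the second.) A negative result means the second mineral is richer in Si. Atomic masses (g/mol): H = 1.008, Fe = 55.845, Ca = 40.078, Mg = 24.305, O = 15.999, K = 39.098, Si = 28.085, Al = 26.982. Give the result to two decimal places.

Si in (Mg_0.27Fe_0.73)_3KAlSi_3O_10(OH)_2: molar mass 486.327 g/mol; 3×28.085 = 84.255 g → 17.32 wt%.
Si in (Mg_0.61Fe_0.39)_5Ca_2Si_8O_22(OH)_2: molar mass 873.856 g/mol; 8×28.085 = 224.680 g → 25.71 wt%.
Difference = 17.32 − 25.71 = -8.39 percentage points.

-8.39 percentage points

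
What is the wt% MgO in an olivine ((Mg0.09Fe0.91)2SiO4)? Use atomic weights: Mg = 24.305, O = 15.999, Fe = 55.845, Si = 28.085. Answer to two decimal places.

3.66 wt%

Molar mass of (Mg0.09Fe0.91)2SiO4 = 0.18×24.305 + 1.82×55.845 + 1×28.085 + 4×15.999 = 198.094 g/mol.
Each formula unit contains 0.18 Mg, equivalent to 0.18/1 = 0.1800 mol MgO.
M(MgO) = 1×24.305 + 1×15.999 = 40.304 g/mol.
Mass of MgO per formula unit = 0.1800 × 40.304 = 7.255 g.
MgO wt% = 7.255 / 198.094 × 100 = 3.66%.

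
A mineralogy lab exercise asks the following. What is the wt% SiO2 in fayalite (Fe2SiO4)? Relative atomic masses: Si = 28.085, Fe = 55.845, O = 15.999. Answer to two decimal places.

29.49 wt%

M(Fe2SiO4) = 203.771 g/mol; M(SiO2) = 60.083 g/mol.
Moles SiO2 per formula unit = 1 Si ÷ 1 = 1.0000.
SiO2 fraction = (1.0000 × 60.083) / 203.771 = 60.083/203.771 = 0.2949.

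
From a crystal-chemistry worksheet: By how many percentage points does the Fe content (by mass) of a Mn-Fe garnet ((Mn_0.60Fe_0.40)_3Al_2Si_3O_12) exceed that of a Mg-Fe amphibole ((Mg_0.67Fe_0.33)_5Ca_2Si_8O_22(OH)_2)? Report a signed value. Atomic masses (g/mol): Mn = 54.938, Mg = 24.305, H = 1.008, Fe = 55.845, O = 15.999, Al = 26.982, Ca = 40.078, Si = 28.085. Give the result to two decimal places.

2.85 percentage points

First mineral: 67.014 g Fe in 496.109 g formula = 13.51 wt% Fe.
Second mineral: 92.144 g Fe in 864.394 g formula = 10.66 wt% Fe.
13.51% − 10.66% gives a difference of 2.85 percentage points.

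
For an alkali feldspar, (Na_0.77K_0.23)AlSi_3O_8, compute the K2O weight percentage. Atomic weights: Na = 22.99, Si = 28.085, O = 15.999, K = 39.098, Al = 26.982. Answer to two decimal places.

Molar mass of (Na_0.77K_0.23)AlSi_3O_8 = 0.77*22.99 + 0.23*39.098 + 1*26.982 + 3*28.085 + 8*15.999 = 265.924 g/mol.
Each formula unit contains 0.23 K, equivalent to 0.23/2 = 0.1150 mol K2O.
M(K2O) = 2×39.098 + 1×15.999 = 94.195 g/mol.
Mass of K2O per formula unit = 0.1150 × 94.195 = 10.832 g.
K2O wt% = 10.832 / 265.924 × 100 = 4.07%.

4.07 wt%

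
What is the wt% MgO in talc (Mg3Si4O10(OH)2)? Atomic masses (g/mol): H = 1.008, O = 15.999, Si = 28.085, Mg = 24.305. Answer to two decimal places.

31.88 wt%

Molar mass of Mg3Si4O10(OH)2 = 3*24.305 + 4*28.085 + 12*15.999 + 2*1.008 = 379.259 g/mol.
Each formula unit contains 3 Mg, equivalent to 3/1 = 3.0000 mol MgO.
M(MgO) = 1×24.305 + 1×15.999 = 40.304 g/mol.
Mass of MgO per formula unit = 3.0000 × 40.304 = 120.912 g.
MgO wt% = 120.912 / 379.259 × 100 = 31.88%.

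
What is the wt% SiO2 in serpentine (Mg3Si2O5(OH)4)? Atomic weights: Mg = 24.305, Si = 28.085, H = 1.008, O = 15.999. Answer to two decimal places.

43.36 wt%

Formula mass = 277.108 g/mol.
2 Si → 2.0000 mol SiO2 per formula unit; M(SiO2) = 60.083, so SiO2 mass = 120.166 g.
120.166/277.108 × 100 = 43.36 wt%.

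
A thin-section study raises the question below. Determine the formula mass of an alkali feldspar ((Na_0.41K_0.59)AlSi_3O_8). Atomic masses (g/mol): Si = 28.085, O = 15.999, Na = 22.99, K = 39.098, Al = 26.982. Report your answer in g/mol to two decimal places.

271.72 g/mol

The formula mass is the sum 0.41·22.99 + 0.59·39.098 + 1·26.982 + 3·28.085 + 8·15.999.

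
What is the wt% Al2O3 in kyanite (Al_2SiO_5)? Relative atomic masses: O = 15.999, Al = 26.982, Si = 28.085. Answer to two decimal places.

Formula mass = 162.044 g/mol.
2 Al → 1.0000 mol Al2O3 per formula unit; M(Al2O3) = 101.961, so Al2O3 mass = 101.961 g.
101.961/162.044 × 100 = 62.92 wt%.

62.92 wt%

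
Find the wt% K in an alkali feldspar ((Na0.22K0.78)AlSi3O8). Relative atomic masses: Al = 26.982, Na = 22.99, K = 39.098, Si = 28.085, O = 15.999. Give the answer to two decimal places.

M((Na0.22K0.78)AlSi3O8) = 274.783 g/mol.
K contributes 0.78 × 39.098 = 30.496 g per mole.
30.496/274.783 = 0.1110 → 11.10%.

11.10 mass %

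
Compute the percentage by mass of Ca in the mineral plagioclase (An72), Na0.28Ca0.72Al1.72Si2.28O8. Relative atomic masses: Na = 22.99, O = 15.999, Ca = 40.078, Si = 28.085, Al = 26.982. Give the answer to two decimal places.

10.54 mass %

Molar mass of Na0.28Ca0.72Al1.72Si2.28O8: 0.28·22.99 + 0.72·40.078 + 1.72·26.982 + 2.28·28.085 + 8·15.999 = 273.728 g/mol.
Mass of Ca per formula unit: 0.72 × 40.078 = 28.856 g.
Weight fraction Ca = 28.856 / 273.728 = 0.1054.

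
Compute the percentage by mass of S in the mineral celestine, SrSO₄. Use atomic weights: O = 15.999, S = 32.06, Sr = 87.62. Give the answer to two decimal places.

17.45 weight percent

Molar mass of SrSO₄: 1×87.62 + 1×32.06 + 4×15.999 = 183.676 g/mol.
Mass of S per formula unit: 1 × 32.06 = 32.060 g.
Weight fraction S = 32.060 / 183.676 = 0.1745.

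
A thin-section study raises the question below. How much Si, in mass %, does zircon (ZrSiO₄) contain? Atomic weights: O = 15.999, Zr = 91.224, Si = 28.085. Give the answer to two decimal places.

M(ZrSiO₄) = 183.305 g/mol.
Si contributes 1 × 28.085 = 28.085 g per mole.
28.085/183.305 = 0.1532 → 15.32%.

15.32 mass %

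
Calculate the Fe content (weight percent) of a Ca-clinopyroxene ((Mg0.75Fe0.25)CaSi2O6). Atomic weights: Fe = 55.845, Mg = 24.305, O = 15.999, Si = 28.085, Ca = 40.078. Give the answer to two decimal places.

6.22 weight percent

M((Mg0.75Fe0.25)CaSi2O6) = 224.432 g/mol.
Fe contributes 0.25 × 55.845 = 13.961 g per mole.
13.961/224.432 = 0.0622 → 6.22%.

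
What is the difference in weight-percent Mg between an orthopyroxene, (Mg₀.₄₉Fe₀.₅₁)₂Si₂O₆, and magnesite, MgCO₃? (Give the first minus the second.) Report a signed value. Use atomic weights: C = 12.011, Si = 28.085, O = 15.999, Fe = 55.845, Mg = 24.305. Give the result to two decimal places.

-18.60 percentage points

M((Mg₀.₄₉Fe₀.₅₁)₂Si₂O₆) = 232.945 g/mol, so wt% Mg = 23.819/232.945 × 100 = 10.23%.
M(MgCO₃) = 84.313 g/mol, so wt% Mg = 24.305/84.313 × 100 = 28.83%.
10.23 − 28.83 = -18.60 pp.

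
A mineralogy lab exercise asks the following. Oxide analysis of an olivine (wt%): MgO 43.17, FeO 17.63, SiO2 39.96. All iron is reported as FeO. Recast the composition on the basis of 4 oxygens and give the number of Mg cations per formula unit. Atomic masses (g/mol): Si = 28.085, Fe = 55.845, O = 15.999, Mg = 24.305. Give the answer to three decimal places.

1.619 Mg apfu

MgO: 43.17/40.304 = 1.07111 mol → 1.07111 mol Mg, 1.07111 mol O.
FeO: 17.63/71.844 = 0.24539 mol → 0.24539 mol Fe, 0.24539 mol O.
SiO2: 39.96/60.083 = 0.66508 mol → 0.66508 mol Si, 1.33016 mol O.
Total oxygen = 2.64666 mol. Normalization factor = 4/2.64666 = 1.51134.
Mg per 4 O = 1.07111 × 1.51134 = 1.619.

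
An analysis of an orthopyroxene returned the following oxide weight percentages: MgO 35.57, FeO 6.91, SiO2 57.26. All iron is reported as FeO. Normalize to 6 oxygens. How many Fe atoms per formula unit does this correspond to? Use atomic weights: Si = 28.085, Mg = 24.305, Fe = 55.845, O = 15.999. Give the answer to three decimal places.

35.57 wt% MgO ÷ 40.304 g/mol = 0.88254 mol, giving 0.88254 Mg and 0.88254 O.
6.91 wt% FeO ÷ 71.844 g/mol = 0.09618 mol, giving 0.09618 Fe and 0.09618 O.
57.26 wt% SiO2 ÷ 60.083 g/mol = 0.95301 mol, giving 0.95301 Si and 1.90602 O.
Oxygen sums to 2.88474; scaling by 6/2.88474 = 2.07991 puts the formula on 6 O.
Fe: 0.09618 × 2.07991 = 0.200 atoms per formula unit.

0.200 Fe apfu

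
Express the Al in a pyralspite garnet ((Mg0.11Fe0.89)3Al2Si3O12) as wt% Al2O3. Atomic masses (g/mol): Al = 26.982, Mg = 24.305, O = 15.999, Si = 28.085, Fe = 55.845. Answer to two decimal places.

20.92 wt%

Formula mass = 487.334 g/mol.
2 Al → 1.0000 mol Al2O3 per formula unit; M(Al2O3) = 101.961, so Al2O3 mass = 101.961 g.
101.961/487.334 × 100 = 20.92 wt%.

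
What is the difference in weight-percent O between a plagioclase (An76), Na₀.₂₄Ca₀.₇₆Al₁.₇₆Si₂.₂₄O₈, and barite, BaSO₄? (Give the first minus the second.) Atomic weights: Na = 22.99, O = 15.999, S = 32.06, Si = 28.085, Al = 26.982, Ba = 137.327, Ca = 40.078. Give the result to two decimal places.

M(Na₀.₂₄Ca₀.₇₆Al₁.₇₆Si₂.₂₄O₈) = 274.368 g/mol, so wt% O = 127.992/274.368 × 100 = 46.65%.
M(BaSO₄) = 233.383 g/mol, so wt% O = 63.996/233.383 × 100 = 27.42%.
46.65 − 27.42 = 19.23 pp.

19.23 percentage points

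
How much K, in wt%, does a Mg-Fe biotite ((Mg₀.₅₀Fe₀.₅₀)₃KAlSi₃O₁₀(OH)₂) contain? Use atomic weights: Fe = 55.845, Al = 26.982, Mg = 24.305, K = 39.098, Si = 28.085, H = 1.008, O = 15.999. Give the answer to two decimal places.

8.42 wt%

Formula mass = 1.50×24.305 + 1.50×55.845 + 1×39.098 + 1×26.982 + 3×28.085 + 12×15.999 + 2×1.008 = 464.564 g/mol, of which 39.098 g is K.
So K makes up 39.098/464.564 = 0.0842 of the mass, i.e. 8.42%.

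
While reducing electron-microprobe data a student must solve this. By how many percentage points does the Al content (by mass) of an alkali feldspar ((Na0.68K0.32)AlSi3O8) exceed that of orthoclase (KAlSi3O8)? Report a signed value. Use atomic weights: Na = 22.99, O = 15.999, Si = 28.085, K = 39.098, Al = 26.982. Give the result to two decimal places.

M((Na0.68K0.32)AlSi3O8) = 267.374 g/mol, so wt% Al = 26.982/267.374 × 100 = 10.09%.
M(KAlSi3O8) = 278.327 g/mol, so wt% Al = 26.982/278.327 × 100 = 9.69%.
10.09 − 9.69 = 0.40 pp.

0.40 percentage points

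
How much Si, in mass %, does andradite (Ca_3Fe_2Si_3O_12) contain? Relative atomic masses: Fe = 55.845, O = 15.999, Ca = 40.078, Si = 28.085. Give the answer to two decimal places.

Molar mass of Ca_3Fe_2Si_3O_12: 3×40.078 + 2×55.845 + 3×28.085 + 12×15.999 = 508.167 g/mol.
Mass of Si per formula unit: 3 × 28.085 = 84.255 g.
Weight fraction Si = 84.255 / 508.167 = 0.1658.

16.58 mass %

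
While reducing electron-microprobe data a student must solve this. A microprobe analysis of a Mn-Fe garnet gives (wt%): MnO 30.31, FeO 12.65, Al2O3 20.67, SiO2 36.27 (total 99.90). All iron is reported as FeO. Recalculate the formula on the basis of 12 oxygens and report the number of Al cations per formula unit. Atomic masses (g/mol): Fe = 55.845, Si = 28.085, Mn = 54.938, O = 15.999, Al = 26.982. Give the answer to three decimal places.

2.011 Al apfu

MnO: 30.31/70.937 = 0.42728 mol → 0.42728 mol Mn, 0.42728 mol O.
FeO: 12.65/71.844 = 0.17608 mol → 0.17608 mol Fe, 0.17608 mol O.
Al2O3: 20.67/101.961 = 0.20272 mol → 0.40544 mol Al, 0.60816 mol O.
SiO2: 36.27/60.083 = 0.60366 mol → 0.60366 mol Si, 1.20732 mol O.
Total oxygen = 2.41884 mol. Normalization factor = 12/2.41884 = 4.96106.
Al per 12 O = 0.40544 × 4.96106 = 2.011.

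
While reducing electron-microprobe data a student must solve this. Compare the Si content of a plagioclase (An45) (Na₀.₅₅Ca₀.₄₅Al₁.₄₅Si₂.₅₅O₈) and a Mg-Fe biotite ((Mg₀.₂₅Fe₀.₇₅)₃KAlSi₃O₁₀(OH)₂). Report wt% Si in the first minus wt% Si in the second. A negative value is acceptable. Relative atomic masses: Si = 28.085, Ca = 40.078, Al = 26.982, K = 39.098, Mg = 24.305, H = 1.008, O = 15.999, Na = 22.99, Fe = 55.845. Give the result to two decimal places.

9.32 percentage points

First mineral: 71.617 g Si in 269.412 g formula = 26.58 wt% Si.
Second mineral: 84.255 g Si in 488.219 g formula = 17.26 wt% Si.
26.58% − 17.26% gives a difference of 9.32 percentage points.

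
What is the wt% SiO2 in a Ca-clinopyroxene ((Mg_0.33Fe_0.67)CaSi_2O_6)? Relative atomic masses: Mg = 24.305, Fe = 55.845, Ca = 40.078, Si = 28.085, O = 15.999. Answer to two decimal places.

M((Mg_0.33Fe_0.67)CaSi_2O_6) = 237.679 g/mol; M(SiO2) = 60.083 g/mol.
Moles SiO2 per formula unit = 2 Si ÷ 1 = 2.0000.
SiO2 fraction = (2.0000 × 60.083) / 237.679 = 120.166/237.679 = 0.5056.

50.56 wt%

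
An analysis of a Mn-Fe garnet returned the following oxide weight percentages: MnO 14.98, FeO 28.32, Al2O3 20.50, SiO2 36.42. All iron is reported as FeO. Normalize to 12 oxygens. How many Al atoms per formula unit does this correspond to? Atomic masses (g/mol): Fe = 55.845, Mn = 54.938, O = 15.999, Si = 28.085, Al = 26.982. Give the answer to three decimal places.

1.993 Al apfu

MnO: 14.98/70.937 = 0.21117 mol → 0.21117 mol Mn, 0.21117 mol O.
FeO: 28.32/71.844 = 0.39419 mol → 0.39419 mol Fe, 0.39419 mol O.
Al2O3: 20.50/101.961 = 0.20106 mol → 0.40212 mol Al, 0.60318 mol O.
SiO2: 36.42/60.083 = 0.60616 mol → 0.60616 mol Si, 1.21232 mol O.
Total oxygen = 2.42086 mol. Normalization factor = 12/2.42086 = 4.95692.
Al per 12 O = 0.40212 × 4.95692 = 1.993.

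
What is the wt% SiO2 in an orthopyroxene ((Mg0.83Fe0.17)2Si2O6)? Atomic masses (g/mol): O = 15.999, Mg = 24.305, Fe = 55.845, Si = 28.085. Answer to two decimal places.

Molar mass of (Mg0.83Fe0.17)2Si2O6 = 1.66×24.305 + 0.34×55.845 + 2×28.085 + 6×15.999 = 211.498 g/mol.
Each formula unit contains 2 Si, equivalent to 2/1 = 2.0000 mol SiO2.
M(SiO2) = 1×28.085 + 2×15.999 = 60.083 g/mol.
Mass of SiO2 per formula unit = 2.0000 × 60.083 = 120.166 g.
SiO2 wt% = 120.166 / 211.498 × 100 = 56.82%.

56.82 wt%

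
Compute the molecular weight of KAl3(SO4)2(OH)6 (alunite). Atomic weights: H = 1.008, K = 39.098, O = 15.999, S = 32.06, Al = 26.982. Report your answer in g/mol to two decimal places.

K: 1 × 39.098 = 39.0980
Al: 3 × 26.982 = 80.9460
S: 2 × 32.06 = 64.1200
O: 14 × 15.999 = 223.9860
H: 6 × 1.008 = 6.0480
Summing the contributions gives the formula mass.

414.20 g/mol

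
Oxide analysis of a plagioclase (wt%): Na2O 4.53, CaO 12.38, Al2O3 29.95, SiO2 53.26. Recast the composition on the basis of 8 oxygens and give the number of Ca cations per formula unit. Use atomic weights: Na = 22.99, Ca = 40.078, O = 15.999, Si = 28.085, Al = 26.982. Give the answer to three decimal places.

4.53 wt% Na2O ÷ 61.979 g/mol = 0.07309 mol, giving 0.14618 Na and 0.07309 O.
12.38 wt% CaO ÷ 56.077 g/mol = 0.22077 mol, giving 0.22077 Ca and 0.22077 O.
29.95 wt% Al2O3 ÷ 101.961 g/mol = 0.29374 mol, giving 0.58748 Al and 0.88122 O.
53.26 wt% SiO2 ÷ 60.083 g/mol = 0.88644 mol, giving 0.88644 Si and 1.77288 O.
Oxygen sums to 2.94796; scaling by 8/2.94796 = 2.71374 puts the formula on 8 O.
Ca: 0.22077 × 2.71374 = 0.599 atoms per formula unit.

0.599 Ca apfu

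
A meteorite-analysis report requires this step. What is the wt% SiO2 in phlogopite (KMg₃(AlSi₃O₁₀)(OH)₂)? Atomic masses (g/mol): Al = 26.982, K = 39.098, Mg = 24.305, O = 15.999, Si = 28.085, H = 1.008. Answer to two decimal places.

43.20 wt%

Molar mass of KMg₃(AlSi₃O₁₀)(OH)₂ = 1*39.098 + 3*24.305 + 1*26.982 + 3*28.085 + 12*15.999 + 2*1.008 = 417.254 g/mol.
Each formula unit contains 3 Si, equivalent to 3/1 = 3.0000 mol SiO2.
M(SiO2) = 1×28.085 + 2×15.999 = 60.083 g/mol.
Mass of SiO2 per formula unit = 3.0000 × 60.083 = 180.249 g.
SiO2 wt% = 180.249 / 417.254 × 100 = 43.20%.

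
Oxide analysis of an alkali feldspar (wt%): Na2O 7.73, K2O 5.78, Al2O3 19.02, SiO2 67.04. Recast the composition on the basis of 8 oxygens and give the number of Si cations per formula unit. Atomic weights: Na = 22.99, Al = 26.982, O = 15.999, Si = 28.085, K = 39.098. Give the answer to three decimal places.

2.998 Si apfu

Na2O (M=61.979): mol = 0.12472; Na = 0.24944, O = 0.12472.
K2O (M=94.195): mol = 0.06136; K = 0.12272, O = 0.06136.
Al2O3 (M=101.961): mol = 0.18654; Al = 0.37308, O = 0.55962.
SiO2 (M=60.083): mol = 1.11579; Si = 1.11579, O = 2.23158.
ΣO = 2.97728; factor = 8/ΣO = 2.68702.
Si apfu = 1.11579 × 2.68702 = 2.998.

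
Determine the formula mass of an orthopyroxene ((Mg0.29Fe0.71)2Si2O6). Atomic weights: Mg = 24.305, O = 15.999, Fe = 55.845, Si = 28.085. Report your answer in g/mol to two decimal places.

Mg: 0.58 × 24.305 = 14.0969
Fe: 1.42 × 55.845 = 79.2999
Si: 2 × 28.085 = 56.1700
O: 6 × 15.999 = 95.9940
Summing the contributions gives the formula mass.

245.56 g/mol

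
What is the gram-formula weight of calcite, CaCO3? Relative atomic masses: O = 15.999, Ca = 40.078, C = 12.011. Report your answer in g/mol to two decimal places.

100.09 g/mol

M = 1(40.078) + 1(12.011) + 3(15.999)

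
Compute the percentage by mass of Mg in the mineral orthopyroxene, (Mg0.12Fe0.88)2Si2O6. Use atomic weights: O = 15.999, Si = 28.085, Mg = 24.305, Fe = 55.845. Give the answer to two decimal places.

2.28 weight percent

M((Mg0.12Fe0.88)2Si2O6) = 256.284 g/mol.
Mg contributes 0.24 × 24.305 = 5.833 g per mole.
5.833/256.284 = 0.0228 → 2.28%.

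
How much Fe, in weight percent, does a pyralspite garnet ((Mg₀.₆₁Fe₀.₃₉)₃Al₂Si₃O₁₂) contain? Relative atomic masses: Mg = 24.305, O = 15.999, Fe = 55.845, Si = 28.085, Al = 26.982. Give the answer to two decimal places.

M((Mg₀.₆₁Fe₀.₃₉)₃Al₂Si₃O₁₂) = 440.024 g/mol.
Fe contributes 1.17 × 55.845 = 65.339 g per mole.
65.339/440.024 = 0.1485 → 14.85%.

14.85 weight percent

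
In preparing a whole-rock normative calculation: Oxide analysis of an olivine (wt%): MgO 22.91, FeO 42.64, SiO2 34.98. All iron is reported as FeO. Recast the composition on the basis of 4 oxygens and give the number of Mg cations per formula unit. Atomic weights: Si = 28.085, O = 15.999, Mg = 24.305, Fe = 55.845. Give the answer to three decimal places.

0.977 Mg apfu

MgO: 22.91/40.304 = 0.56843 mol → 0.56843 mol Mg, 0.56843 mol O.
FeO: 42.64/71.844 = 0.59351 mol → 0.59351 mol Fe, 0.59351 mol O.
SiO2: 34.98/60.083 = 0.58219 mol → 0.58219 mol Si, 1.16438 mol O.
Total oxygen = 2.32632 mol. Normalization factor = 4/2.32632 = 1.71945.
Mg per 4 O = 0.56843 × 1.71945 = 0.977.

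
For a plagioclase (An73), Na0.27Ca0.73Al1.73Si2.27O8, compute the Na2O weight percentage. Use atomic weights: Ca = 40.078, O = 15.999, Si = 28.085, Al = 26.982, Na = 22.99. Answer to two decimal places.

Formula mass = 273.888 g/mol.
0.27 Na → 0.1350 mol Na2O per formula unit; M(Na2O) = 61.979, so Na2O mass = 8.367 g.
8.367/273.888 × 100 = 3.05 wt%.

3.05 wt%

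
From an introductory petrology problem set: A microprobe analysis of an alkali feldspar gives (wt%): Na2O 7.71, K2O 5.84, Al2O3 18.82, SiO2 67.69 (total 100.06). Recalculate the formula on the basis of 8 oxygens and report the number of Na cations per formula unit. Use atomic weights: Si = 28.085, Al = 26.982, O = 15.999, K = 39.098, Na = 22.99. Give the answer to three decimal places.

0.665 Na apfu

Na2O: 7.71/61.979 = 0.12440 mol → 0.24880 mol Na, 0.12440 mol O.
K2O: 5.84/94.195 = 0.06200 mol → 0.12400 mol K, 0.06200 mol O.
Al2O3: 18.82/101.961 = 0.18458 mol → 0.36916 mol Al, 0.55374 mol O.
SiO2: 67.69/60.083 = 1.12661 mol → 1.12661 mol Si, 2.25322 mol O.
Total oxygen = 2.99336 mol. Normalization factor = 8/2.99336 = 2.67258.
Na per 8 O = 0.24880 × 2.67258 = 0.665.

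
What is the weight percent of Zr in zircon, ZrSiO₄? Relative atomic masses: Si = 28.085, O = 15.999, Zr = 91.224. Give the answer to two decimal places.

M(ZrSiO₄) = 183.305 g/mol.
Zr contributes 1 × 91.224 = 91.224 g per mole.
91.224/183.305 = 0.4977 → 49.77%.

49.77 mass %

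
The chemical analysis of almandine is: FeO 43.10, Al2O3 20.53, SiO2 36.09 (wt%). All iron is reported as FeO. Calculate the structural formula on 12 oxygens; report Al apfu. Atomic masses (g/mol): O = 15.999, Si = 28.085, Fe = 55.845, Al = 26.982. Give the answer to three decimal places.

2.009 Al apfu

FeO: 43.10/71.844 = 0.59991 mol → 0.59991 mol Fe, 0.59991 mol O.
Al2O3: 20.53/101.961 = 0.20135 mol → 0.40270 mol Al, 0.60405 mol O.
SiO2: 36.09/60.083 = 0.60067 mol → 0.60067 mol Si, 1.20134 mol O.
Total oxygen = 2.40530 mol. Normalization factor = 12/2.40530 = 4.98898.
Al per 12 O = 0.40270 × 4.98898 = 2.009.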